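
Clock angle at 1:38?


179.0°

Hour hand = 1×30 + 38×0.5 = 49.0°
Minute hand = 38×6 = 228°
Difference = |49.0 - 228| = 179.0°


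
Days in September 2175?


Month: September (month 9)
September has 30 days

30 days


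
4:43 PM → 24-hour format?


16:43

Input: 4:43 PM
PM: 4 + 12 = 16


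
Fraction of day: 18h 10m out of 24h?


0.7569 (75.69%)

Total minutes: 18×60 + 10 = 1090
Day = 24×60 = 1440 minutes
Fraction = 1090/1440 ≈ 0.7569
As a percentage: 1090/1440 × 100 ≈ 75.69%


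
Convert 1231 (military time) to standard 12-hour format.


Hour: 12
12 → 12 PM (noon)

12:31 PM


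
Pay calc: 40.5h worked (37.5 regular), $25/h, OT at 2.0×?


$1087.50

Regular: 37.5h × $25 = $937.50
Overtime: 40.5 - 37.5 = 3.0h
OT pay: 3.0h × $25 × 2.0 = $150.00
Total = $937.50 + $150.00 = $1087.50


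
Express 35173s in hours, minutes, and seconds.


9h 46m 13s

Hours: 35173 ÷ 3600 = 9 remainder 2773
Minutes: 2773 ÷ 60 = 46 remainder 13
Seconds: 13


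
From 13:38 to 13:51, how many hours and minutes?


End time in minutes: 13×60 + 51 = 831
Start time in minutes: 13×60 + 38 = 818
Difference = 831 - 818 = 13 minutes
= 0 hours 13 minutes

0h 13m


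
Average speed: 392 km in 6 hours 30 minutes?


60.3 km/h

Distance: 392 km
Time: 6h 30m = 390 min = 390/60 = 13/2 hours
Speed = 392 ÷ (13/2) = 392 × 2 / 13 = 784/13 ≈ 60.3 km/h


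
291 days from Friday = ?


Tuesday

Start: Friday (index 4)
(4 + 291) mod 7
= 295 mod 7
= 1
Index 1 → Tuesday


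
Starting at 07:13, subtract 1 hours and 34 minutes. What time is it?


05:39

Start: 433 minutes from midnight
Subtract: 94 minutes
Remaining: 433 - 94 = 339
Hours: 5, Minutes: 39


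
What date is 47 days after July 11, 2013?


August 27, 2013

Start: July 11, 2013
Add 47 days
July 11 → August 1: 31 - 11 + 1 = 21 days (47 - 21 = 26 left)
August 1 + 26 = August 27, 2013


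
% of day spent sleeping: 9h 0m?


37.5%

Time: 540 minutes
Day: 1440 minutes
Percentage = (540/1440) × 100 = 37.5%


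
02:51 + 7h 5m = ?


Start: 171 minutes from midnight
Add: 425 minutes
Total: 596 minutes
Hours: 596 ÷ 60 = 9 remainder 56

09:56


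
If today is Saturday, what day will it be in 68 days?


Start: Saturday (index 5)
(5 + 68) mod 7
= 73 mod 7
= 3
Index 3 → Thursday

Thursday


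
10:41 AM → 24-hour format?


Input: 10:41 AM
AM hour stays: 10

10:41


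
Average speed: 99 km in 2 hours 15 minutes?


Distance: 99 km
Time: 2h 15m = 135 min = 135/60 = 9/4 hours
Speed = 99 ÷ (9/4) = 99 × 4 / 9 = 396/9 = 44.0 km/h

44.0 km/h


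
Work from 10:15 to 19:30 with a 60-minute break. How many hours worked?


8h 15m (495 minutes)

Total time = (19×60+30) - (10×60+15)
= 1170 - 615 = 555 min
Minus break: 555 - 60 = 495 min
= 8h 15m


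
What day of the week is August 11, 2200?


Zeller's congruence:
q=11, m=8, k=0, j=22
h = (11 + ⌊13×9/5⌋ + 0 + ⌊0/4⌋ + ⌊22/4⌋ - 2×22) mod 7
= (11 + 23 + 0 + 0 + 5 - 44) mod 7
= -5 mod 7 = 2
h=2 → Monday

Monday


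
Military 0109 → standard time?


1:09 AM

Hour: 1
1 < 12 → AM


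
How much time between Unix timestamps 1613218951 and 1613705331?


486380 seconds (135.1 hours / 5.63 days)

Difference = 1613705331 - 1613218951 = 486380 seconds
In hours: 486380 / 3600 ≈ 135.1
In days: 486380 / 86400 ≈ 5.63


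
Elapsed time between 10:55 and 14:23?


3h 28m

End time in minutes: 14×60 + 23 = 863
Start time in minutes: 10×60 + 55 = 655
Difference = 863 - 655 = 208 minutes
= 3 hours 28 minutes


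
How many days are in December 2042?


31 days

Month: December (month 12)
December has 31 days


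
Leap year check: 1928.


Yes

Rules: divisible by 4 AND (not by 100 OR by 400)
1928 ÷ 4 = 482 exactly → divisible by 4
1928 ÷ 100 = 19 remainder 28 → not divisible by 100
Divisible by 4 but not by 100 → leap year


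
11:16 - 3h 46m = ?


Start: 676 minutes from midnight
Subtract: 226 minutes
Remaining: 676 - 226 = 450
Hours: 7, Minutes: 30

07:30


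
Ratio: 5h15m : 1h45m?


Duration 1: 315 minutes
Duration 2: 105 minutes
Ratio = 315:105
GCD = 105
Simplified = 3:1
As a decimal: 3/1 = 3.00

3:1 (3.00)


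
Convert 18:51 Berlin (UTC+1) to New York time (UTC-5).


Time difference = UTC-5 - UTC+1 = -6 hours
New hour = (18 -6) mod 24
= 12 mod 24 = 12
Minutes unchanged → 12:51

12:51


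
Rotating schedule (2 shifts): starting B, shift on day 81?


Shifts: A, B
Start: B (index 1)
Day 81: (1 + 81 - 1) mod 2
= 81 mod 2
= 1
Index 1 → shift B

Shift B


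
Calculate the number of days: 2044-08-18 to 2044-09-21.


From August 18, 2044 to September 21, 2044
Rest of August 2044: 31 - 18 = 13
Days into September 2044: 21
Total = 13 + 21 = 34 days

34 days


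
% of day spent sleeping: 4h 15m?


Time: 255 minutes
Day: 1440 minutes
Percentage = (255/1440) × 100 ≈ 17.7%

17.7%


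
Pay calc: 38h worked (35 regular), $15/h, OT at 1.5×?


$592.50

Regular: 35h × $15 = $525.00
Overtime: 38 - 35 = 3h
OT pay: 3h × $15 × 1.5 = $67.50
Total = $525.00 + $67.50 = $592.50


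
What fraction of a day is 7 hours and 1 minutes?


Total minutes: 7×60 + 1 = 421
Day = 24×60 = 1440 minutes
Fraction = 421/1440 ≈ 0.2924
As a percentage: 421/1440 × 100 ≈ 29.24%

0.2924 (29.24%)


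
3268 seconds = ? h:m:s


Hours: 3268 ÷ 3600 = 0 remainder 3268
Minutes: 3268 ÷ 60 = 54 remainder 28
Seconds: 28

0h 54m 28s


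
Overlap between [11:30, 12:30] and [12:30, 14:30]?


0 minutes

Meeting A: 690-750 (in minutes from midnight)
Meeting B: 750-870
Overlap start = max(690, 750) = 750
Overlap end = min(750, 870) = 750
Overlap = max(0, 750 - 750) = 0 min


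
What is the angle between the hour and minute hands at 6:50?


95.0°

Hour hand = 6×30 + 50×0.5 = 205.0°
Minute hand = 50×6 = 300°
Difference = |205.0 - 300| = 95.0°


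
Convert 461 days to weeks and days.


65 weeks 6 days

Weeks: 461 ÷ 7 = 65 remainder 6


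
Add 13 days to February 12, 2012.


February 25, 2012

Start: February 12, 2012
Add 13 days
February 12 + 13 = February 25, 2012


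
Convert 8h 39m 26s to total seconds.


Hours: 8 × 3600 = 28800
Minutes: 39 × 60 = 2340
Seconds: 26
Total = 28800 + 2340 + 26 = 31166

31166 seconds


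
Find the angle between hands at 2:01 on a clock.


54.5°

Hour hand = 2×30 + 1×0.5 = 60.5°
Minute hand = 1×6 = 6°
Difference = |60.5 - 6| = 54.5°


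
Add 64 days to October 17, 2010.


Start: October 17, 2010
Add 64 days
October 17 → November 1: 31 - 17 + 1 = 15 days (64 - 15 = 49 left)
November 1 → December 1: 30 - 1 + 1 = 30 days (49 - 30 = 19 left)
December 1 + 19 = December 20, 2010

December 20, 2010


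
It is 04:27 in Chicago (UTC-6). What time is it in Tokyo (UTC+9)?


19:27

Time difference = UTC+9 - UTC-6 = +15 hours
New hour = (4 + 15) mod 24
= 19 mod 24 = 19
Minutes unchanged → 19:27


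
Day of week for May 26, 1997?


Monday

Zeller's congruence:
q=26, m=5, k=97, j=19
h = (26 + ⌊13×6/5⌋ + 97 + ⌊97/4⌋ + ⌊19/4⌋ - 2×19) mod 7
= (26 + 15 + 97 + 24 + 4 - 38) mod 7
= 128 mod 7 = 2
h=2 → Monday


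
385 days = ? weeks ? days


Weeks: 385 ÷ 7 = 55 remainder 0

55 weeks 0 days


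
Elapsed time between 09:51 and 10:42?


End time in minutes: 10×60 + 42 = 642
Start time in minutes: 9×60 + 51 = 591
Difference = 642 - 591 = 51 minutes
= 0 hours 51 minutes

0h 51m


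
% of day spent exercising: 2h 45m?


Time: 165 minutes
Day: 1440 minutes
Percentage = (165/1440) × 100 ≈ 11.5%

11.5%


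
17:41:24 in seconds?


63684 seconds

Hours: 17 × 3600 = 61200
Minutes: 41 × 60 = 2460
Seconds: 24
Total = 61200 + 2460 + 24 = 63684


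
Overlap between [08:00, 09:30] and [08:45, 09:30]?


45 minutes

Meeting A: 480-570 (in minutes from midnight)
Meeting B: 525-570
Overlap start = max(480, 525) = 525
Overlap end = min(570, 570) = 570
Overlap = max(0, 570 - 525) = 45 min


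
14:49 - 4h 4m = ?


10:45

Start: 889 minutes from midnight
Subtract: 244 minutes
Remaining: 889 - 244 = 645
Hours: 10, Minutes: 45


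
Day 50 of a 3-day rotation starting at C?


Shifts: A, B, C
Start: C (index 2)
Day 50: (2 + 50 - 1) mod 3
= 51 mod 3
= 0
Index 0 → shift A

Shift A


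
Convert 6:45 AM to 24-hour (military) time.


Input: 6:45 AM
AM hour stays: 6

06:45


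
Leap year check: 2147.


No

Rules: divisible by 4 AND (not by 100 OR by 400)
2147 ÷ 4 = 536 remainder 3 → not divisible by 4
Not divisible by 4 → not a leap year


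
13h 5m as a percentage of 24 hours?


Total minutes: 13×60 + 5 = 785
Day = 24×60 = 1440 minutes
Fraction = 785/1440 ≈ 0.5451
As a percentage: 785/1440 × 100 ≈ 54.51%

0.5451 (54.51%)


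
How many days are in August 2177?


Month: August (month 8)
August has 31 days

31 days


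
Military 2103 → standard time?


Hour: 21
21 - 12 = 9 → PM

9:03 PM


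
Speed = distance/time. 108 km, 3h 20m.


Distance: 108 km
Time: 3h 20m = 200 min = 200/60 = 10/3 hours
Speed = 108 ÷ (10/3) = 108 × 3 / 10 = 324/10 = 32.4 km/h

32.4 km/h


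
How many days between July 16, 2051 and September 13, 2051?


From July 16, 2051 to September 13, 2051
Rest of July 2051: 31 - 16 = 15
Full months: August 31
Days into September 2051: 13
Total = 15 + 31 + 13 = 59 days

59 days


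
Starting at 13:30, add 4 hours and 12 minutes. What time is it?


17:42

Start: 810 minutes from midnight
Add: 252 minutes
Total: 1062 minutes
Hours: 1062 ÷ 60 = 17 remainder 42


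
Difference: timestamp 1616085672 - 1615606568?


479104 seconds (133.1 hours / 5.55 days)

Difference = 1616085672 - 1615606568 = 479104 seconds
In hours: 479104 / 3600 ≈ 133.1
In days: 479104 / 86400 ≈ 5.55


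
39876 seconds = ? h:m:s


11h 4m 36s

Hours: 39876 ÷ 3600 = 11 remainder 276
Minutes: 276 ÷ 60 = 4 remainder 36
Seconds: 36


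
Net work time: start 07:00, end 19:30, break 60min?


11h 30m (690 minutes)

Total time = (19×60+30) - (7×60+0)
= 1170 - 420 = 750 min
Minus break: 750 - 60 = 690 min
= 11h 30m


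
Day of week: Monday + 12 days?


Saturday

Start: Monday (index 0)
(0 + 12) mod 7
= 12 mod 7
= 5
Index 5 → Saturday


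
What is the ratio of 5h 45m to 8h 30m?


23:34 (0.68)

Duration 1: 345 minutes
Duration 2: 510 minutes
Ratio = 345:510
GCD = 15
Simplified = 23:34
As a decimal: 23/34 ≈ 0.68


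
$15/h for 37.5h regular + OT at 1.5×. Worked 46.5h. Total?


$765.00

Regular: 37.5h × $15 = $562.50
Overtime: 46.5 - 37.5 = 9.0h
OT pay: 9.0h × $15 × 1.5 = $202.50
Total = $562.50 + $202.50 = $765.00


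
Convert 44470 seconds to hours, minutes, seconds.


12h 21m 10s

Hours: 44470 ÷ 3600 = 12 remainder 1270
Minutes: 1270 ÷ 60 = 21 remainder 10
Seconds: 10


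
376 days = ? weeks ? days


53 weeks 5 days

Weeks: 376 ÷ 7 = 53 remainder 5


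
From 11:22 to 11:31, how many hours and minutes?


End time in minutes: 11×60 + 31 = 691
Start time in minutes: 11×60 + 22 = 682
Difference = 691 - 682 = 9 minutes
= 0 hours 9 minutes

0h 9m


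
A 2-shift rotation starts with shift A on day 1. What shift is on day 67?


Shift A

Shifts: A, B
Start: A (index 0)
Day 67: (0 + 67 - 1) mod 2
= 66 mod 2
= 0
Index 0 → shift A


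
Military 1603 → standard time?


4:03 PM

Hour: 16
16 - 12 = 4 → PM


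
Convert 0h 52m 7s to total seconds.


Hours: 0 × 3600 = 0
Minutes: 52 × 60 = 3120
Seconds: 7
Total = 0 + 3120 + 7 = 3127

3127 seconds


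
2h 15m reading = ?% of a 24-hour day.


9.4%

Time: 135 minutes
Day: 1440 minutes
Percentage = (135/1440) × 100 ≈ 9.4%


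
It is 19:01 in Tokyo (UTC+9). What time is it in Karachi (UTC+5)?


15:01

Time difference = UTC+5 - UTC+9 = -4 hours
New hour = (19 -4) mod 24
= 15 mod 24 = 15
Minutes unchanged → 15:01


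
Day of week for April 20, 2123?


Zeller's congruence:
q=20, m=4, k=23, j=21
h = (20 + ⌊13×5/5⌋ + 23 + ⌊23/4⌋ + ⌊21/4⌋ - 2×21) mod 7
= (20 + 13 + 23 + 5 + 5 - 42) mod 7
= 24 mod 7 = 3
h=3 → Tuesday

Tuesday


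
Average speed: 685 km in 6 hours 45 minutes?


101.5 km/h

Distance: 685 km
Time: 6h 45m = 405 min = 405/60 = 27/4 hours
Speed = 685 ÷ (27/4) = 685 × 4 / 27 = 2740/27 ≈ 101.5 km/h


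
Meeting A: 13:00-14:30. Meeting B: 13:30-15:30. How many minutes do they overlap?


Meeting A: 780-870 (in minutes from midnight)
Meeting B: 810-930
Overlap start = max(780, 810) = 810
Overlap end = min(870, 930) = 870
Overlap = max(0, 870 - 810) = 60 min

60 minutes


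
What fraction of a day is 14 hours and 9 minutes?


0.5896 (58.96%)

Total minutes: 14×60 + 9 = 849
Day = 24×60 = 1440 minutes
Fraction = 849/1440 ≈ 0.5896
As a percentage: 849/1440 × 100 ≈ 58.96%


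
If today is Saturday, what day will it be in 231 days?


Saturday

Start: Saturday (index 5)
(5 + 231) mod 7
= 236 mod 7
= 5
Index 5 → Saturday


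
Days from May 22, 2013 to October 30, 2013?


From May 22, 2013 to October 30, 2013
Rest of May 2013: 31 - 22 = 9
Full months: June 30, July 31, August 31, September 30
Days into October 2013: 30
Total = 9 + 30 + 31 + 31 + 30 + 30 = 161 days

161 days


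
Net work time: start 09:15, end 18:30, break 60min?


8h 15m (495 minutes)

Total time = (18×60+30) - (9×60+15)
= 1110 - 555 = 555 min
Minus break: 555 - 60 = 495 min
= 8h 15m


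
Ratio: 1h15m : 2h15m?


5:9 (0.56)

Duration 1: 75 minutes
Duration 2: 135 minutes
Ratio = 75:135
GCD = 15
Simplified = 5:9
As a decimal: 5/9 ≈ 0.56


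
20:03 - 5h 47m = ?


14:16

Start: 1203 minutes from midnight
Subtract: 347 minutes
Remaining: 1203 - 347 = 856
Hours: 14, Minutes: 16


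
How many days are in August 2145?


Month: August (month 8)
August has 31 days

31 days


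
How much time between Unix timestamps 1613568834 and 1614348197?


779363 seconds (216.5 hours / 9.02 days)

Difference = 1614348197 - 1613568834 = 779363 seconds
In hours: 779363 / 3600 ≈ 216.5
In days: 779363 / 86400 ≈ 9.02


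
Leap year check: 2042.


No

Rules: divisible by 4 AND (not by 100 OR by 400)
2042 ÷ 4 = 510 remainder 2 → not divisible by 4
Not divisible by 4 → not a leap year


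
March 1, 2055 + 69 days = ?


May 9, 2055

Start: March 1, 2055
Add 69 days
March 1 → April 1: 31 - 1 + 1 = 31 days (69 - 31 = 38 left)
April 1 → May 1: 30 - 1 + 1 = 30 days (38 - 30 = 8 left)
May 1 + 8 = May 9, 2055


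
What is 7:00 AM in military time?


07:00

Input: 7:00 AM
AM hour stays: 7


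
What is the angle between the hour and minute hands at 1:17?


Hour hand = 1×30 + 17×0.5 = 38.5°
Minute hand = 17×6 = 102°
Difference = |38.5 - 102| = 63.5°

63.5°


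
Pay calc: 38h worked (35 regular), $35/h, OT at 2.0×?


$1435.00

Regular: 35h × $35 = $1225.00
Overtime: 38 - 35 = 3h
OT pay: 3h × $35 × 2.0 = $210.00
Total = $1225.00 + $210.00 = $1435.00


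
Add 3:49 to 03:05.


06:54

Start: 185 minutes from midnight
Add: 229 minutes
Total: 414 minutes
Hours: 414 ÷ 60 = 6 remainder 54


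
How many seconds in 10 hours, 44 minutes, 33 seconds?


Hours: 10 × 3600 = 36000
Minutes: 44 × 60 = 2640
Seconds: 33
Total = 36000 + 2640 + 33 = 38673

38673 seconds


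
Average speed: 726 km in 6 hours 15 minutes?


Distance: 726 km
Time: 6h 15m = 375 min = 375/60 = 25/4 hours
Speed = 726 ÷ (25/4) = 726 × 4 / 25 = 2904/25 ≈ 116.2 km/h

116.2 km/h


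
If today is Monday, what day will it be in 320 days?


Start: Monday (index 0)
(0 + 320) mod 7
= 320 mod 7
= 5
Index 5 → Saturday

Saturday


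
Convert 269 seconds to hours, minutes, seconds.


Hours: 269 ÷ 3600 = 0 remainder 269
Minutes: 269 ÷ 60 = 4 remainder 29
Seconds: 29

0h 4m 29s


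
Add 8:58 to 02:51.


Start: 171 minutes from midnight
Add: 538 minutes
Total: 709 minutes
Hours: 709 ÷ 60 = 11 remainder 49

11:49


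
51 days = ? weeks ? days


7 weeks 2 days

Weeks: 51 ÷ 7 = 7 remainder 2


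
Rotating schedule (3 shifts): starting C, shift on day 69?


Shifts: A, B, C
Start: C (index 2)
Day 69: (2 + 69 - 1) mod 3
= 70 mod 3
= 1
Index 1 → shift B

Shift B


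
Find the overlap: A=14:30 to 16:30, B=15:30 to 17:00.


60 minutes

Meeting A: 870-990 (in minutes from midnight)
Meeting B: 930-1020
Overlap start = max(870, 930) = 930
Overlap end = min(990, 1020) = 990
Overlap = max(0, 990 - 930) = 60 min


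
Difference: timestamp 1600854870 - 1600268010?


Difference = 1600854870 - 1600268010 = 586860 seconds
In hours: 586860 / 3600 ≈ 163.0
In days: 586860 / 86400 ≈ 6.79

586860 seconds (163.0 hours / 6.79 days)


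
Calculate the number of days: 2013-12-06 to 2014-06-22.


198 days

From December 6, 2013 to June 22, 2014
Rest of December 2013: 31 - 6 = 25
Full months: January 31, February 2014 28, March 31, April 30, May 31
Days into June 2014: 22
Total = 25 + 31 + 28 + 31 + 30 + 31 + 22 = 198 days


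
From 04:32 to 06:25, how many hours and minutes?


End time in minutes: 6×60 + 25 = 385
Start time in minutes: 4×60 + 32 = 272
Difference = 385 - 272 = 113 minutes
= 1 hours 53 minutes

1h 53m


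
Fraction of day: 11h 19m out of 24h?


0.4715 (47.15%)

Total minutes: 11×60 + 19 = 679
Day = 24×60 = 1440 minutes
Fraction = 679/1440 ≈ 0.4715
As a percentage: 679/1440 × 100 ≈ 47.15%


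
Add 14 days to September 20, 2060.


October 4, 2060

Start: September 20, 2060
Add 14 days
September 20 → October 1: 30 - 20 + 1 = 11 days (14 - 11 = 3 left)
October 1 + 3 = October 4, 2060


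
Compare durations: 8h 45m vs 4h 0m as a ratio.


35:16 (2.19)

Duration 1: 525 minutes
Duration 2: 240 minutes
Ratio = 525:240
GCD = 15
Simplified = 35:16
As a decimal: 35/16 ≈ 2.19


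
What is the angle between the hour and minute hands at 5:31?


Hour hand = 5×30 + 31×0.5 = 165.5°
Minute hand = 31×6 = 186°
Difference = |165.5 - 186| = 20.5°

20.5°


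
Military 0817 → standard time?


Hour: 8
8 < 12 → AM

8:17 AM


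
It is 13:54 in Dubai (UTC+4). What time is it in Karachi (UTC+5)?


Time difference = UTC+5 - UTC+4 = +1 hours
New hour = (13 + 1) mod 24
= 14 mod 24 = 14
Minutes unchanged → 14:54

14:54


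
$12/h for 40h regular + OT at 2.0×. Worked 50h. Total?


Regular: 40h × $12 = $480.00
Overtime: 50 - 40 = 10h
OT pay: 10h × $12 × 2.0 = $240.00
Total = $480.00 + $240.00 = $720.00

$720.00


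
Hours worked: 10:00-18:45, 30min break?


8h 15m (495 minutes)

Total time = (18×60+45) - (10×60+0)
= 1125 - 600 = 525 min
Minus break: 525 - 30 = 495 min
= 8h 15m


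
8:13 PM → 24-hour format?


20:13

Input: 8:13 PM
PM: 8 + 12 = 20


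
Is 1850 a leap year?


No

Rules: divisible by 4 AND (not by 100 OR by 400)
1850 ÷ 4 = 462 remainder 2 → not divisible by 4
Not divisible by 4 → not a leap year


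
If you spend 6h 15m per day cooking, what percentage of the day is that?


Time: 375 minutes
Day: 1440 minutes
Percentage = (375/1440) × 100 ≈ 26.0%

26.0%


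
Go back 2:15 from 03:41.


01:26

Start: 221 minutes from midnight
Subtract: 135 minutes
Remaining: 221 - 135 = 86
Hours: 1, Minutes: 26


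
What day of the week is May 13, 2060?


Zeller's congruence:
q=13, m=5, k=60, j=20
h = (13 + ⌊13×6/5⌋ + 60 + ⌊60/4⌋ + ⌊20/4⌋ - 2×20) mod 7
= (13 + 15 + 60 + 15 + 5 - 40) mod 7
= 68 mod 7 = 5
h=5 → Thursday

Thursday


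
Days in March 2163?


Month: March (month 3)
March has 31 days

31 days


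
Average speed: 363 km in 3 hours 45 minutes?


Distance: 363 km
Time: 3h 45m = 225 min = 225/60 = 15/4 hours
Speed = 363 ÷ (15/4) = 363 × 4 / 15 = 1452/15 = 96.8 km/h

96.8 km/h


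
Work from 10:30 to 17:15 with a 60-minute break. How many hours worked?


Total time = (17×60+15) - (10×60+30)
= 1035 - 630 = 405 min
Minus break: 405 - 60 = 345 min
= 5h 45m

5h 45m (345 minutes)


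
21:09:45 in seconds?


76185 seconds

Hours: 21 × 3600 = 75600
Minutes: 9 × 60 = 540
Seconds: 45
Total = 75600 + 540 + 45 = 76185


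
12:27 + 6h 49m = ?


Start: 747 minutes from midnight
Add: 409 minutes
Total: 1156 minutes
Hours: 1156 ÷ 60 = 19 remainder 16

19:16


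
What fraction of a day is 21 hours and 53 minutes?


Total minutes: 21×60 + 53 = 1313
Day = 24×60 = 1440 minutes
Fraction = 1313/1440 ≈ 0.9118
As a percentage: 1313/1440 × 100 ≈ 91.18%

0.9118 (91.18%)


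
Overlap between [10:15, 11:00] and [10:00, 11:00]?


45 minutes

Meeting A: 615-660 (in minutes from midnight)
Meeting B: 600-660
Overlap start = max(615, 600) = 615
Overlap end = min(660, 660) = 660
Overlap = max(0, 660 - 615) = 45 min


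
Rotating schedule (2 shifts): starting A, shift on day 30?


Shift B

Shifts: A, B
Start: A (index 0)
Day 30: (0 + 30 - 1) mod 2
= 29 mod 2
= 1
Index 1 → shift B


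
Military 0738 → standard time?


7:38 AM

Hour: 7
7 < 12 → AM


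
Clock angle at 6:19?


75.5°

Hour hand = 6×30 + 19×0.5 = 189.5°
Minute hand = 19×6 = 114°
Difference = |189.5 - 114| = 75.5°


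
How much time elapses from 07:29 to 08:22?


End time in minutes: 8×60 + 22 = 502
Start time in minutes: 7×60 + 29 = 449
Difference = 502 - 449 = 53 minutes
= 0 hours 53 minutes

0h 53m


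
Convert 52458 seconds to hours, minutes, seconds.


Hours: 52458 ÷ 3600 = 14 remainder 2058
Minutes: 2058 ÷ 60 = 34 remainder 18
Seconds: 18

14h 34m 18s


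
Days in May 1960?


31 days

Month: May (month 5)
May has 31 days


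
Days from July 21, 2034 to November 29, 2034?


From July 21, 2034 to November 29, 2034
Rest of July 2034: 31 - 21 = 10
Full months: August 31, September 30, October 31
Days into November 2034: 29
Total = 10 + 31 + 30 + 31 + 29 = 131 days

131 days


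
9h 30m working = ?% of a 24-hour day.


39.6%

Time: 570 minutes
Day: 1440 minutes
Percentage = (570/1440) × 100 ≈ 39.6%


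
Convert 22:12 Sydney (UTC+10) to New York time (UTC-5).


Time difference = UTC-5 - UTC+10 = -15 hours
New hour = (22 -15) mod 24
= 7 mod 24 = 7
Minutes unchanged → 07:12

07:12


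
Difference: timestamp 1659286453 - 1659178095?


108358 seconds (30.1 hours / 1.25 days)

Difference = 1659286453 - 1659178095 = 108358 seconds
In hours: 108358 / 3600 ≈ 30.1
In days: 108358 / 86400 ≈ 1.25


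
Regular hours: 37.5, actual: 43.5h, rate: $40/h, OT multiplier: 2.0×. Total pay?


Regular: 37.5h × $40 = $1500.00
Overtime: 43.5 - 37.5 = 6.0h
OT pay: 6.0h × $40 × 2.0 = $480.00
Total = $1500.00 + $480.00 = $1980.00

$1980.00


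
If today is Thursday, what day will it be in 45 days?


Sunday

Start: Thursday (index 3)
(3 + 45) mod 7
= 48 mod 7
= 6
Index 6 → Sunday


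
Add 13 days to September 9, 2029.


Start: September 9, 2029
Add 13 days
September 9 + 13 = September 22, 2029

September 22, 2029


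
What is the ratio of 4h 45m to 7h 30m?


Duration 1: 285 minutes
Duration 2: 450 minutes
Ratio = 285:450
GCD = 15
Simplified = 19:30
As a decimal: 19/30 ≈ 0.63

19:30 (0.63)


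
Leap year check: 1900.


No

Rules: divisible by 4 AND (not by 100 OR by 400)
1900 ÷ 4 = 475 exactly → divisible by 4
1900 ÷ 100 = 19 exactly → divisible by 100
1900 ÷ 400 = 4 remainder 300 → not divisible by 400
Divisible by 100 but not by 400 → not a leap year


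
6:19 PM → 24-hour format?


Input: 6:19 PM
PM: 6 + 12 = 18

18:19


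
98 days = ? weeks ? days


14 weeks 0 days

Weeks: 98 ÷ 7 = 14 remainder 0


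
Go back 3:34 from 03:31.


Start: 211 minutes from midnight
Subtract: 214 minutes
Remaining: 211 - 214 = -3
Negative → add 24×60 = 1437
Hours: 23, Minutes: 57

23:57


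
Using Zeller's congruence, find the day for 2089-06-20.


Monday

Zeller's congruence:
q=20, m=6, k=89, j=20
h = (20 + ⌊13×7/5⌋ + 89 + ⌊89/4⌋ + ⌊20/4⌋ - 2×20) mod 7
= (20 + 18 + 89 + 22 + 5 - 40) mod 7
= 114 mod 7 = 2
h=2 → Monday


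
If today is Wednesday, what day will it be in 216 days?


Start: Wednesday (index 2)
(2 + 216) mod 7
= 218 mod 7
= 1
Index 1 → Tuesday

Tuesday


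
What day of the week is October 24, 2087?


Friday

Zeller's congruence:
q=24, m=10, k=87, j=20
h = (24 + ⌊13×11/5⌋ + 87 + ⌊87/4⌋ + ⌊20/4⌋ - 2×20) mod 7
= (24 + 28 + 87 + 21 + 5 - 40) mod 7
= 125 mod 7 = 6
h=6 → Friday


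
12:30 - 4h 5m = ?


08:25

Start: 750 minutes from midnight
Subtract: 245 minutes
Remaining: 750 - 245 = 505
Hours: 8, Minutes: 25


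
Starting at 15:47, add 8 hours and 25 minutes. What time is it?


00:12 (next day)

Start: 947 minutes from midnight
Add: 505 minutes
Total: 1452 minutes
Hours: 1452 ÷ 60 = 24 remainder 12
24 ≥ 24 → 24 - 24 = 0 (next day)


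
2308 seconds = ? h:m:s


0h 38m 28s

Hours: 2308 ÷ 3600 = 0 remainder 2308
Minutes: 2308 ÷ 60 = 38 remainder 28
Seconds: 28


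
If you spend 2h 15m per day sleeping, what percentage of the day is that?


9.4%

Time: 135 minutes
Day: 1440 minutes
Percentage = (135/1440) × 100 ≈ 9.4%


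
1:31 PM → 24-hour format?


13:31

Input: 1:31 PM
PM: 1 + 12 = 13


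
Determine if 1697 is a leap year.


No

Rules: divisible by 4 AND (not by 100 OR by 400)
1697 ÷ 4 = 424 remainder 1 → not divisible by 4
Not divisible by 4 → not a leap year


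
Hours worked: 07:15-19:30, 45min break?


Total time = (19×60+30) - (7×60+15)
= 1170 - 435 = 735 min
Minus break: 735 - 45 = 690 min
= 11h 30m

11h 30m (690 minutes)


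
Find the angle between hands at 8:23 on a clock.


113.5°

Hour hand = 8×30 + 23×0.5 = 251.5°
Minute hand = 23×6 = 138°
Difference = |251.5 - 138| = 113.5°


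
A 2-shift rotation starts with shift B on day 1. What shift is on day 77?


Shift B

Shifts: A, B
Start: B (index 1)
Day 77: (1 + 77 - 1) mod 2
= 77 mod 2
= 1
Index 1 → shift B


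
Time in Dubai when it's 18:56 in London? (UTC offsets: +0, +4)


22:56

Time difference = UTC+4 - UTC+0 = +4 hours
New hour = (18 + 4) mod 24
= 22 mod 24 = 22
Minutes unchanged → 22:56


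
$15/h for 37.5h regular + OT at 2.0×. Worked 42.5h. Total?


Regular: 37.5h × $15 = $562.50
Overtime: 42.5 - 37.5 = 5.0h
OT pay: 5.0h × $15 × 2.0 = $150.00
Total = $562.50 + $150.00 = $712.50

$712.50


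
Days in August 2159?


Month: August (month 8)
August has 31 days

31 days


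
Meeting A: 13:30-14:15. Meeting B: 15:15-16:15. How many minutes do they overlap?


0 minutes

Meeting A: 810-855 (in minutes from midnight)
Meeting B: 915-975
Overlap start = max(810, 915) = 915
Overlap end = min(855, 975) = 855
Overlap = max(0, 855 - 915) = 0 min


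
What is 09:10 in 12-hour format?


Hour: 9
9 < 12 → AM

9:10 AM


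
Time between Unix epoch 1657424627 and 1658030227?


605600 seconds (168.2 hours / 7.01 days)

Difference = 1658030227 - 1657424627 = 605600 seconds
In hours: 605600 / 3600 ≈ 168.2
In days: 605600 / 86400 ≈ 7.01


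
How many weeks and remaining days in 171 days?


Weeks: 171 ÷ 7 = 24 remainder 3

24 weeks 3 days


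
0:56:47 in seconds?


3407 seconds

Hours: 0 × 3600 = 0
Minutes: 56 × 60 = 3360
Seconds: 47
Total = 0 + 3360 + 47 = 3407


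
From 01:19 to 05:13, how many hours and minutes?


End time in minutes: 5×60 + 13 = 313
Start time in minutes: 1×60 + 19 = 79
Difference = 313 - 79 = 234 minutes
= 3 hours 54 minutes

3h 54m


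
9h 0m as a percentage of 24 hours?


0.3750 (37.50%)

Total minutes: 9×60 + 0 = 540
Day = 24×60 = 1440 minutes
Fraction = 540/1440 = 0.3750
As a percentage: 540/1440 × 100 = 37.50%


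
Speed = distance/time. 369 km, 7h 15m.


50.9 km/h

Distance: 369 km
Time: 7h 15m = 435 min = 435/60 = 29/4 hours
Speed = 369 ÷ (29/4) = 369 × 4 / 29 = 1476/29 ≈ 50.9 km/h


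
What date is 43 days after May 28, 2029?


Start: May 28, 2029
Add 43 days
May 28 → June 1: 31 - 28 + 1 = 4 days (43 - 4 = 39 left)
June 1 → July 1: 30 - 1 + 1 = 30 days (39 - 30 = 9 left)
July 1 + 9 = July 10, 2029

July 10, 2029


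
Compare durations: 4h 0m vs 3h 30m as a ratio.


Duration 1: 240 minutes
Duration 2: 210 minutes
Ratio = 240:210
GCD = 30
Simplified = 8:7
As a decimal: 8/7 ≈ 1.14

8:7 (1.14)


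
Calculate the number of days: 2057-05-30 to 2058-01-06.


From May 30, 2057 to January 6, 2058
Rest of May 2057: 31 - 30 = 1
Full months: June 30, July 31, August 31, September 30, October 31, November 30, December 31
Days into January 2058: 6
Total = 1 + 30 + 31 + 31 + 30 + 31 + 30 + 31 + 6 = 221 days

221 days


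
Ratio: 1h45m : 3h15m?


Duration 1: 105 minutes
Duration 2: 195 minutes
Ratio = 105:195
GCD = 15
Simplified = 7:13
As a decimal: 7/13 ≈ 0.54

7:13 (0.54)


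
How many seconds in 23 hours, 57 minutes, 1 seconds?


86221 seconds

Hours: 23 × 3600 = 82800
Minutes: 57 × 60 = 3420
Seconds: 1
Total = 82800 + 3420 + 1 = 86221


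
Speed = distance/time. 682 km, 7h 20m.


Distance: 682 km
Time: 7h 20m = 440 min = 440/60 = 22/3 hours
Speed = 682 ÷ (22/3) = 682 × 3 / 22 = 2046/22 = 93.0 km/h

93.0 km/h


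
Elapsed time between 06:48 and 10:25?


3h 37m

End time in minutes: 10×60 + 25 = 625
Start time in minutes: 6×60 + 48 = 408
Difference = 625 - 408 = 217 minutes
= 3 hours 37 minutes


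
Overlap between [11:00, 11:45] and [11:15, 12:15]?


Meeting A: 660-705 (in minutes from midnight)
Meeting B: 675-735
Overlap start = max(660, 675) = 675
Overlap end = min(705, 735) = 705
Overlap = max(0, 705 - 675) = 30 min

30 minutes


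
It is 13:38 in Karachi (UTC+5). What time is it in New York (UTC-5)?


Time difference = UTC-5 - UTC+5 = -10 hours
New hour = (13 -10) mod 24
= 3 mod 24 = 3
Minutes unchanged → 03:38

03:38


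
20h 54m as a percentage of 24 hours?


0.8708 (87.08%)

Total minutes: 20×60 + 54 = 1254
Day = 24×60 = 1440 minutes
Fraction = 1254/1440 ≈ 0.8708
As a percentage: 1254/1440 × 100 ≈ 87.08%


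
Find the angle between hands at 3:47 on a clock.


Hour hand = 3×30 + 47×0.5 = 113.5°
Minute hand = 47×6 = 282°
Difference = |113.5 - 282| = 168.5°

168.5°


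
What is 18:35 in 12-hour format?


6:35 PM

Hour: 18
18 - 12 = 6 → PM


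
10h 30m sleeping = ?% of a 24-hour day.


43.8%

Time: 630 minutes
Day: 1440 minutes
Percentage = (630/1440) × 100 ≈ 43.8%


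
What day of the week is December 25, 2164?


Zeller's congruence:
q=25, m=12, k=64, j=21
h = (25 + ⌊13×13/5⌋ + 64 + ⌊64/4⌋ + ⌊21/4⌋ - 2×21) mod 7
= (25 + 33 + 64 + 16 + 5 - 42) mod 7
= 101 mod 7 = 3
h=3 → Tuesday

Tuesday


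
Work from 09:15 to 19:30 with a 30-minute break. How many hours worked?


9h 45m (585 minutes)

Total time = (19×60+30) - (9×60+15)
= 1170 - 555 = 615 min
Minus break: 615 - 30 = 585 min
= 9h 45m


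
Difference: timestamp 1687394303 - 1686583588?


810715 seconds (225.2 hours / 9.38 days)

Difference = 1687394303 - 1686583588 = 810715 seconds
In hours: 810715 / 3600 ≈ 225.2
In days: 810715 / 86400 ≈ 9.38


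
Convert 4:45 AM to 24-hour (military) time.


04:45

Input: 4:45 AM
AM hour stays: 4


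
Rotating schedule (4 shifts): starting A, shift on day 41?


Shifts: A, B, C, D
Start: A (index 0)
Day 41: (0 + 41 - 1) mod 4
= 40 mod 4
= 0
Index 0 → shift A

Shift A


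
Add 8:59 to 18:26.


03:25 (next day)

Start: 1106 minutes from midnight
Add: 539 minutes
Total: 1645 minutes
Hours: 1645 ÷ 60 = 27 remainder 25
27 ≥ 24 → 27 - 24 = 3 (next day)


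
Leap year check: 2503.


No

Rules: divisible by 4 AND (not by 100 OR by 400)
2503 ÷ 4 = 625 remainder 3 → not divisible by 4
Not divisible by 4 → not a leap year


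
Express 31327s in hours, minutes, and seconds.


Hours: 31327 ÷ 3600 = 8 remainder 2527
Minutes: 2527 ÷ 60 = 42 remainder 7
Seconds: 7

8h 42m 7s


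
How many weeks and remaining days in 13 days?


1 weeks 6 days

Weeks: 13 ÷ 7 = 1 remainder 6


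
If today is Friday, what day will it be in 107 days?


Start: Friday (index 4)
(4 + 107) mod 7
= 111 mod 7
= 6
Index 6 → Sunday

Sunday


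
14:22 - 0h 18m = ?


Start: 862 minutes from midnight
Subtract: 18 minutes
Remaining: 862 - 18 = 844
Hours: 14, Minutes: 4

14:04


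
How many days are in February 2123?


28 days

Month: February (month 2)
February: 28 or 29 (leap year)
2123 leap year? No


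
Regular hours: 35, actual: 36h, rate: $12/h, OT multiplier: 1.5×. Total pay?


$438.00

Regular: 35h × $12 = $420.00
Overtime: 36 - 35 = 1h
OT pay: 1h × $12 × 1.5 = $18.00
Total = $420.00 + $18.00 = $438.00


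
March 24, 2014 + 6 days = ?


Start: March 24, 2014
Add 6 days
March 24 + 6 = March 30, 2014

March 30, 2014


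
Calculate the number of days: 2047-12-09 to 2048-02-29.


From December 9, 2047 to February 29, 2048
Rest of December 2047: 31 - 9 = 22
Full months: January 31
Days into February 2048: 29
Total = 22 + 31 + 29 = 82 days

82 days


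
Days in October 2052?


31 days

Month: October (month 10)
October has 31 days


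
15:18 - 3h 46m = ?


Start: 918 minutes from midnight
Subtract: 226 minutes
Remaining: 918 - 226 = 692
Hours: 11, Minutes: 32

11:32


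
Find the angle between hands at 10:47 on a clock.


Hour hand = 10×30 + 47×0.5 = 323.5°
Minute hand = 47×6 = 282°
Difference = |323.5 - 282| = 41.5°

41.5°


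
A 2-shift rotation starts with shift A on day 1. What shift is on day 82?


Shift B

Shifts: A, B
Start: A (index 0)
Day 82: (0 + 82 - 1) mod 2
= 81 mod 2
= 1
Index 1 → shift B


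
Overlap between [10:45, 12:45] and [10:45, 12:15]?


Meeting A: 645-765 (in minutes from midnight)
Meeting B: 645-735
Overlap start = max(645, 645) = 645
Overlap end = min(765, 735) = 735
Overlap = max(0, 735 - 645) = 90 min

90 minutes


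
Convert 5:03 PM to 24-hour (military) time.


Input: 5:03 PM
PM: 5 + 12 = 17

17:03


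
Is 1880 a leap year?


Rules: divisible by 4 AND (not by 100 OR by 400)
1880 ÷ 4 = 470 exactly → divisible by 4
1880 ÷ 100 = 18 remainder 80 → not divisible by 100
Divisible by 4 but not by 100 → leap year

Yes


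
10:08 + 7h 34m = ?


Start: 608 minutes from midnight
Add: 454 minutes
Total: 1062 minutes
Hours: 1062 ÷ 60 = 17 remainder 42

17:42


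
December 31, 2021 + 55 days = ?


February 24, 2022

Start: December 31, 2021
Add 55 days
December 31 → January 1: 31 - 31 + 1 = 1 days (55 - 1 = 54 left)
January 1 → February 1: 31 - 1 + 1 = 31 days (54 - 31 = 23 left)
February 1 + 23 = February 24, 2022


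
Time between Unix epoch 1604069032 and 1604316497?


247465 seconds (68.7 hours / 2.86 days)

Difference = 1604316497 - 1604069032 = 247465 seconds
In hours: 247465 / 3600 ≈ 68.7
In days: 247465 / 86400 ≈ 2.86


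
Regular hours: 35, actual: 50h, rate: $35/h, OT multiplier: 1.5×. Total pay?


$2012.50

Regular: 35h × $35 = $1225.00
Overtime: 50 - 35 = 15h
OT pay: 15h × $35 × 1.5 = $787.50
Total = $1225.00 + $787.50 = $2012.50


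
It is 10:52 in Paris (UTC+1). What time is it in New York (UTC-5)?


04:52

Time difference = UTC-5 - UTC+1 = -6 hours
New hour = (10 -6) mod 24
= 4 mod 24 = 4
Minutes unchanged → 04:52


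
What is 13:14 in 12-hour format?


1:14 PM

Hour: 13
13 - 12 = 1 → PM


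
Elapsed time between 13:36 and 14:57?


1h 21m

End time in minutes: 14×60 + 57 = 897
Start time in minutes: 13×60 + 36 = 816
Difference = 897 - 816 = 81 minutes
= 1 hours 21 minutes


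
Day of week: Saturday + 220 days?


Start: Saturday (index 5)
(5 + 220) mod 7
= 225 mod 7
= 1
Index 1 → Tuesday

Tuesday


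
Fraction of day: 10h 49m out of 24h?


0.4507 (45.07%)

Total minutes: 10×60 + 49 = 649
Day = 24×60 = 1440 minutes
Fraction = 649/1440 ≈ 0.4507
As a percentage: 649/1440 × 100 ≈ 45.07%


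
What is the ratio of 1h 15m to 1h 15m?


Duration 1: 75 minutes
Duration 2: 75 minutes
Ratio = 75:75
GCD = 75
Simplified = 1:1
As a decimal: 1/1 = 1.00

1:1 (1.00)


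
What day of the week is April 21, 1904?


Thursday

Zeller's congruence:
q=21, m=4, k=4, j=19
h = (21 + ⌊13×5/5⌋ + 4 + ⌊4/4⌋ + ⌊19/4⌋ - 2×19) mod 7
= (21 + 13 + 4 + 1 + 4 - 38) mod 7
= 5 mod 7 = 5
h=5 → Thursday


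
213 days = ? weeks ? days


30 weeks 3 days

Weeks: 213 ÷ 7 = 30 remainder 3


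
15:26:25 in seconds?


55585 seconds

Hours: 15 × 3600 = 54000
Minutes: 26 × 60 = 1560
Seconds: 25
Total = 54000 + 1560 + 25 = 55585


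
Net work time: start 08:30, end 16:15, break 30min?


7h 15m (435 minutes)

Total time = (16×60+15) - (8×60+30)
= 975 - 510 = 465 min
Minus break: 465 - 30 = 435 min
= 7h 15m


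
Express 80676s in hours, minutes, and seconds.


Hours: 80676 ÷ 3600 = 22 remainder 1476
Minutes: 1476 ÷ 60 = 24 remainder 36
Seconds: 36

22h 24m 36s


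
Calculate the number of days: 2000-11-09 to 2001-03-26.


137 days

From November 9, 2000 to March 26, 2001
Rest of November 2000: 30 - 9 = 21
Full months: December 31, January 31, February 2001 28
Days into March 2001: 26
Total = 21 + 31 + 31 + 28 + 26 = 137 days


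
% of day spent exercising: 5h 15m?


Time: 315 minutes
Day: 1440 minutes
Percentage = (315/1440) × 100 ≈ 21.9%

21.9%


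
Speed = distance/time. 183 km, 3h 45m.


48.8 km/h

Distance: 183 km
Time: 3h 45m = 225 min = 225/60 = 15/4 hours
Speed = 183 ÷ (15/4) = 183 × 4 / 15 = 732/15 = 48.8 km/h


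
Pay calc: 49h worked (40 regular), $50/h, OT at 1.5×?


Regular: 40h × $50 = $2000.00
Overtime: 49 - 40 = 9h
OT pay: 9h × $50 × 1.5 = $675.00
Total = $2000.00 + $675.00 = $2675.00

$2675.00


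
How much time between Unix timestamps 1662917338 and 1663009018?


91680 seconds (25.5 hours / 1.06 days)

Difference = 1663009018 - 1662917338 = 91680 seconds
In hours: 91680 / 3600 ≈ 25.5
In days: 91680 / 86400 ≈ 1.06


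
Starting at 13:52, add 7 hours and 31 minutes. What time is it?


Start: 832 minutes from midnight
Add: 451 minutes
Total: 1283 minutes
Hours: 1283 ÷ 60 = 21 remainder 23

21:23


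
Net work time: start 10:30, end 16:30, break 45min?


Total time = (16×60+30) - (10×60+30)
= 990 - 630 = 360 min
Minus break: 360 - 45 = 315 min
= 5h 15m

5h 15m (315 minutes)


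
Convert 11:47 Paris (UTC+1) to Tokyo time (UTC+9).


Time difference = UTC+9 - UTC+1 = +8 hours
New hour = (11 + 8) mod 24
= 19 mod 24 = 19
Minutes unchanged → 19:47

19:47


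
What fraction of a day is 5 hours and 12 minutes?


0.2167 (21.67%)

Total minutes: 5×60 + 12 = 312
Day = 24×60 = 1440 minutes
Fraction = 312/1440 ≈ 0.2167
As a percentage: 312/1440 × 100 ≈ 21.67%


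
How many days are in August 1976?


31 days

Month: August (month 8)
August has 31 days


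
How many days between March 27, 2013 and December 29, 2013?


277 days

From March 27, 2013 to December 29, 2013
Rest of March 2013: 31 - 27 = 4
Full months: April 30, May 31, June 30, July 31, August 31, September 30, October 31, November 30
Days into December 2013: 29
Total = 4 + 30 + 31 + 30 + 31 + 31 + 30 + 31 + 30 + 29 = 277 days


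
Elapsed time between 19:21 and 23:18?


End time in minutes: 23×60 + 18 = 1398
Start time in minutes: 19×60 + 21 = 1161
Difference = 1398 - 1161 = 237 minutes
= 3 hours 57 minutes

3h 57m


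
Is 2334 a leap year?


Rules: divisible by 4 AND (not by 100 OR by 400)
2334 ÷ 4 = 583 remainder 2 → not divisible by 4
Not divisible by 4 → not a leap year

No


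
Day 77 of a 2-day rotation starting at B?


Shift B

Shifts: A, B
Start: B (index 1)
Day 77: (1 + 77 - 1) mod 2
= 77 mod 2
= 1
Index 1 → shift B
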